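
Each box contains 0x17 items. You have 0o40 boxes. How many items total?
Convert 0x17 (hexadecimal) → 1×16 + 7 = 23 (decimal)
Convert 0o40 (octal) → 4×8 = 32 (decimal)
Compute 23 × 32 = 736
736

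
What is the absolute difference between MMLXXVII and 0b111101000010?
Convert MMLXXVII (Roman numeral) → 1000 + 1000 + 50 + 10 + 10 + 5 + 1 + 1 = 2077 (decimal)
Convert 0b111101000010 (binary) → 2048 + 1024 + 512 + 256 + 64 + 2 = 3906 (decimal)
Compute |2077 - 3906| = 1829
1829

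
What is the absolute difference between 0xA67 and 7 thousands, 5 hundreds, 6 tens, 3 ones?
Convert 0xA67 (hexadecimal) → 10×256 + 6×16 + 7 = 2663 (decimal)
Convert 7 thousands, 5 hundreds, 6 tens, 3 ones (place-value notation) → 7×1000 + 5×100 + 6×10 + 3 = 7563 (decimal)
Compute |2663 - 7563| = 4900
4900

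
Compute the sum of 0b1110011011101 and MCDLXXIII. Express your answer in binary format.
Convert 0b1110011011101 (binary) → 4096 + 2048 + 1024 + 128 + 64 + 16 + 8 + 4 + 1 = 7389 (decimal)
Convert MCDLXXIII (Roman numeral) → 1000 + 400 + 50 + 10 + 10 + 1 + 1 + 1 = 1473 (decimal)
Compute 7389 + 1473 = 8862
Convert 8862 (decimal) → 8862 = 8192 + 512 + 128 + 16 + 8 + 4 + 2 → 0b10001010011110 (binary)
0b10001010011110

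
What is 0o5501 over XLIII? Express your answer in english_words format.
Convert 0o5501 (octal) → 5×512 + 5×64 + 1 = 2881 (decimal)
Convert XLIII (Roman numeral) → 40 + 1 + 1 + 1 = 43 (decimal)
Compute 2881 ÷ 43 = 67
Convert 67 (decimal) → sixty-seven (English words)
sixty-seven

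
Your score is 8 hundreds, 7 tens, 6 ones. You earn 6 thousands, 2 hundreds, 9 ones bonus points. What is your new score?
Convert 8 hundreds, 7 tens, 6 ones (place-value notation) → 8×100 + 7×10 + 6 = 876 (decimal)
Convert 6 thousands, 2 hundreds, 9 ones (place-value notation) → 6×1000 + 2×100 + 9 = 6209 (decimal)
Compute 876 + 6209 = 7085
7085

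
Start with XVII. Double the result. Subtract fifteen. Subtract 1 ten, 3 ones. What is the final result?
Convert XVII (Roman numeral) → 10 + 5 + 1 + 1 = 17 (decimal)
Start: 17
17 × 2 = 34
Convert fifteen (English words) → 15 (decimal)
34 - 15 = 19
Convert 1 ten, 3 ones (place-value notation) → 1×10 + 3 = 13 (decimal)
19 - 13 = 6
6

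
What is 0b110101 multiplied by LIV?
Convert 0b110101 (binary) → 32 + 16 + 4 + 1 = 53 (decimal)
Convert LIV (Roman numeral) → 50 + 4 = 54 (decimal)
Compute 53 × 54 = 2862
2862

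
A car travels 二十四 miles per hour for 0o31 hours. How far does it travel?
Convert 二十四 (Chinese numeral) → 2×10 + 4 = 24 (decimal)
Convert 0o31 (octal) → 3×8 + 1 = 25 (decimal)
Compute 24 × 25 = 600
600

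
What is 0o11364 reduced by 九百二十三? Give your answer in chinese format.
Convert 0o11364 (octal) → 1×4096 + 1×512 + 3×64 + 6×8 + 4 = 4852 (decimal)
Convert 九百二十三 (Chinese numeral) → 9×100 + 2×10 + 3 = 923 (decimal)
Compute 4852 - 923 = 3929
Convert 3929 (decimal) → 3929 = 3×1000 + 9×100 + 2×10 + 9 → 三千九百二十九 (Chinese numeral)
三千九百二十九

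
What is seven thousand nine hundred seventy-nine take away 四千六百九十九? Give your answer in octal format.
Convert seven thousand nine hundred seventy-nine (English words) → 7×1000 + 9×100 + 79 = 7979 (decimal)
Convert 四千六百九十九 (Chinese numeral) → 4×1000 + 6×100 + 9×10 + 9 = 4699 (decimal)
Compute 7979 - 4699 = 3280
Convert 3280 (decimal) → 3280 = 6×512 + 3×64 + 2×8 → 0o6320 (octal)
0o6320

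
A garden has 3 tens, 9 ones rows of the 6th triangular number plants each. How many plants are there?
Convert the 6th triangular number (triangular index) → 6×7/2 = 21 (decimal)
Convert 3 tens, 9 ones (place-value notation) → 3×10 + 9 = 39 (decimal)
Compute 21 × 39 = 819
819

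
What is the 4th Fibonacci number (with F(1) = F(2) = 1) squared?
The 4th Fibonacci number (with F(1) = F(2) = 1): 1, 1, 2, 3 → 3
Compute 3² = 3 × 3 = 9
9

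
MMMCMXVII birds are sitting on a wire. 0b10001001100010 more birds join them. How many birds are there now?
Convert MMMCMXVII (Roman numeral) → 1000 + 1000 + 1000 + 900 + 10 + 5 + 1 + 1 = 3917 (decimal)
Convert 0b10001001100010 (binary) → 8192 + 512 + 64 + 32 + 2 = 8802 (decimal)
Compute 3917 + 8802 = 12719
12719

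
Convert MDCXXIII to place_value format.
Convert MDCXXIII (Roman numeral) → 1000 + 500 + 100 + 10 + 10 + 1 + 1 + 1 = 1623 (decimal)
Convert 1623 (decimal) → 1623 = 1×1000 + 6×100 + 2×10 + 3 → 1 thousand, 6 hundreds, 2 tens, 3 ones (place-value notation)
1 thousand, 6 hundreds, 2 tens, 3 ones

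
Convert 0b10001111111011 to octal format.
Convert 0b10001111111011 (binary) → 8192 + 512 + 256 + 128 + 64 + 32 + 16 + 8 + 2 + 1 = 9211 (decimal)
Convert 9211 (decimal) → 9211 = 2×4096 + 1×512 + 7×64 + 7×8 + 3 → 0o21773 (octal)
0o21773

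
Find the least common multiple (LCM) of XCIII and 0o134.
Convert XCIII (Roman numeral) → 90 + 1 + 1 + 1 = 93 (decimal)
Convert 0o134 (octal) → 1×64 + 3×8 + 4 = 92 (decimal)
Compute lcm(93, 92) = 8556
8556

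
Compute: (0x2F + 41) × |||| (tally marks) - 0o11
Convert 0x2F (hexadecimal) → 2×16 + 15 = 47 (decimal)
Convert |||| (tally marks) → 4 (decimal)
Convert 0o11 (octal) → 1×8 + 1 = 9 (decimal)
Expression in decimal: (47 + 41) × 4 - 9
Parentheses first: 47 + 41 = 88
Multiply: 88 × 4 = 352
Subtract: 352 - 9 = 343
343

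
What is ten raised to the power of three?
Convert ten (English words) → 10 (decimal)
Convert three (English words) → 3 (decimal)
Compute 10 ^ 3 = 1000
1000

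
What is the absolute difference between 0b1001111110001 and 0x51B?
Convert 0b1001111110001 (binary) → 4096 + 512 + 256 + 128 + 64 + 32 + 16 + 1 = 5105 (decimal)
Convert 0x51B (hexadecimal) → 5×256 + 1×16 + 11 = 1307 (decimal)
Compute |5105 - 1307| = 3798
3798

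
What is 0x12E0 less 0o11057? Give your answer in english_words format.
Convert 0x12E0 (hexadecimal) → 1×4096 + 2×256 + 14×16 = 4832 (decimal)
Convert 0o11057 (octal) → 1×4096 + 1×512 + 5×8 + 7 = 4655 (decimal)
Compute 4832 - 4655 = 177
Convert 177 (decimal) → 177 = 1×100 + 77 → one hundred seventy-seven (English words)
one hundred seventy-seven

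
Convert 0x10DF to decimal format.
Convert 0x10DF (hexadecimal) → 1×4096 + 13×16 + 15 = 4319 (decimal)
4319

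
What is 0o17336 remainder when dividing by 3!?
Convert 0o17336 (octal) → 1×4096 + 7×512 + 3×64 + 3×8 + 6 = 7902 (decimal)
Convert 3! (factorial) → 6 (decimal)
Compute 7902 mod 6 = 0
0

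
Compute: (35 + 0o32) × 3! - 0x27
Convert 0o32 (octal) → 3×8 + 2 = 26 (decimal)
Convert 3! (factorial) → 6 (decimal)
Convert 0x27 (hexadecimal) → 2×16 + 7 = 39 (decimal)
Expression in decimal: (35 + 26) × 6 - 39
Parentheses first: 35 + 26 = 61
Multiply: 61 × 6 = 366
Subtract: 366 - 39 = 327
327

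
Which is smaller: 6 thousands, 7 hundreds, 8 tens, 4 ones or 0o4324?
Convert 6 thousands, 7 hundreds, 8 tens, 4 ones (place-value notation) → 6×1000 + 7×100 + 8×10 + 4 = 6784 (decimal)
Convert 0o4324 (octal) → 4×512 + 3×64 + 2×8 + 4 = 2260 (decimal)
Compare 6784 vs 2260: smaller = 2260
2260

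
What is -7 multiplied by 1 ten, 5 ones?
Convert 1 ten, 5 ones (place-value notation) → 1×10 + 5 = 15 (decimal)
Compute -7 × 15 = -105
-105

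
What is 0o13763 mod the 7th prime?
Convert 0o13763 (octal) → 1×4096 + 3×512 + 7×64 + 6×8 + 3 = 6131 (decimal)
Convert the 7th prime (prime index) → 17 (decimal)
Compute 6131 mod 17 = 11
11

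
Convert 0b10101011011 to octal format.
Convert 0b10101011011 (binary) → 1024 + 256 + 64 + 16 + 8 + 2 + 1 = 1371 (decimal)
Convert 1371 (decimal) → 1371 = 2×512 + 5×64 + 3×8 + 3 → 0o2533 (octal)
0o2533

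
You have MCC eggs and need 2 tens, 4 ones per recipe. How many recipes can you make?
Convert MCC (Roman numeral) → 1000 + 100 + 100 = 1200 (decimal)
Convert 2 tens, 4 ones (place-value notation) → 2×10 + 4 = 24 (decimal)
Compute 1200 ÷ 24 = 50
50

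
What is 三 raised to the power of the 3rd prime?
Convert 三 (Chinese numeral) → 3 (decimal)
Convert the 3rd prime (prime index) → 5 (decimal)
Compute 3 ^ 5 = 243
243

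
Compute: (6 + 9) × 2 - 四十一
Convert 四十一 (Chinese numeral) → 4×10 + 1 = 41 (decimal)
Expression in decimal: (6 + 9) × 2 - 41
Parentheses first: 6 + 9 = 15
Multiply: 15 × 2 = 30
Subtract: 30 - 41 = -11
-11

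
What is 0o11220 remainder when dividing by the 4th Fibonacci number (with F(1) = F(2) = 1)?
Convert 0o11220 (octal) → 1×4096 + 1×512 + 2×64 + 2×8 = 4752 (decimal)
Convert the 4th Fibonacci number (with F(1) = F(2) = 1) (Fibonacci index) → 1, 1, 2, 3 → 3 (decimal)
Compute 4752 mod 3 = 0
0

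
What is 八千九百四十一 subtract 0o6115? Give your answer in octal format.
Convert 八千九百四十一 (Chinese numeral) → 8×1000 + 9×100 + 4×10 + 1 = 8941 (decimal)
Convert 0o6115 (octal) → 6×512 + 1×64 + 1×8 + 5 = 3149 (decimal)
Compute 8941 - 3149 = 5792
Convert 5792 (decimal) → 5792 = 1×4096 + 3×512 + 2×64 + 4×8 → 0o13240 (octal)
0o13240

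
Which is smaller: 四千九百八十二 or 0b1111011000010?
Convert 四千九百八十二 (Chinese numeral) → 4×1000 + 9×100 + 8×10 + 2 = 4982 (decimal)
Convert 0b1111011000010 (binary) → 4096 + 2048 + 1024 + 512 + 128 + 64 + 2 = 7874 (decimal)
Compare 4982 vs 7874: smaller = 4982
4982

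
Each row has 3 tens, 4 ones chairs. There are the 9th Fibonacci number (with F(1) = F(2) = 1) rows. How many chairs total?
Convert 3 tens, 4 ones (place-value notation) → 3×10 + 4 = 34 (decimal)
Convert the 9th Fibonacci number (with F(1) = F(2) = 1) (Fibonacci index) → 1, 1, 2, 3, 5, 8, 13, 21, 34 → 34 (decimal)
Compute 34 × 34 = 1156
1156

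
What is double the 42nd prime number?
The 42nd prime number = 181
Compute 181 × 2 = 362
362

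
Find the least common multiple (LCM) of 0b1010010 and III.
Convert 0b1010010 (binary) → 64 + 16 + 2 = 82 (decimal)
Convert III (Roman numeral) → 1 + 1 + 1 = 3 (decimal)
Compute lcm(82, 3) = 246
246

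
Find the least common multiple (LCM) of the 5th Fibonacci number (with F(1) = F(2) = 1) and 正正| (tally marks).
Convert the 5th Fibonacci number (with F(1) = F(2) = 1) (Fibonacci index) → 1, 1, 2, 3, 5 → 5 (decimal)
Convert 正正| (tally marks) → 5 + 5 + 1 = 11 (decimal)
Compute lcm(5, 11) = 55
55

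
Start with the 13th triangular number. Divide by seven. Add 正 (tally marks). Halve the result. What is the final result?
Convert the 13th triangular number (triangular index) → 13×14/2 = 91 (decimal)
Start: 91
Convert seven (English words) → 7 (decimal)
91 ÷ 7 = 13
Convert 正 (tally marks) → 5 (decimal)
13 + 5 = 18
18 ÷ 2 = 9
9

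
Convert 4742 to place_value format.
Convert 4742 (decimal) → 4742 = 4×1000 + 7×100 + 4×10 + 2 → 4 thousands, 7 hundreds, 4 tens, 2 ones (place-value notation)
4 thousands, 7 hundreds, 4 tens, 2 ones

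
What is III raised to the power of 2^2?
Convert III (Roman numeral) → 1 + 1 + 1 = 3 (decimal)
Convert 2^2 (power) → 4 (decimal)
Compute 3 ^ 4 = 81
81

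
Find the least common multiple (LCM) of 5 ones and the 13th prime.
Convert 5 ones (place-value notation) → 5 (decimal)
Convert the 13th prime (prime index) → 41 (decimal)
Compute lcm(5, 41) = 205
205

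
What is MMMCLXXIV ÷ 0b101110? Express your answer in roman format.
Convert MMMCLXXIV (Roman numeral) → 1000 + 1000 + 1000 + 100 + 50 + 10 + 10 + 4 = 3174 (decimal)
Convert 0b101110 (binary) → 32 + 8 + 4 + 2 = 46 (decimal)
Compute 3174 ÷ 46 = 69
Convert 69 (decimal) → 69 = 50 + 10 + 9 → LXIX (Roman numeral)
LXIX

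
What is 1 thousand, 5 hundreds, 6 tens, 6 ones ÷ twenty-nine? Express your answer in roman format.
Convert 1 thousand, 5 hundreds, 6 tens, 6 ones (place-value notation) → 1×1000 + 5×100 + 6×10 + 6 = 1566 (decimal)
Convert twenty-nine (English words) → 29 (decimal)
Compute 1566 ÷ 29 = 54
Convert 54 (decimal) → 54 = 50 + 4 → LIV (Roman numeral)
LIV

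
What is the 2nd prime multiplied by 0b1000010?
Convert the 2nd prime (prime index) → 3 (decimal)
Convert 0b1000010 (binary) → 64 + 2 = 66 (decimal)
Compute 3 × 66 = 198
198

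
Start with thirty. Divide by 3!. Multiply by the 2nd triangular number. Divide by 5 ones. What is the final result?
Convert thirty (English words) → 30 (decimal)
Start: 30
Convert 3! (factorial) → 6 (decimal)
30 ÷ 6 = 5
Convert the 2nd triangular number (triangular index) → 2×3/2 = 3 (decimal)
5 × 3 = 15
Convert 5 ones (place-value notation) → 5 (decimal)
15 ÷ 5 = 3
3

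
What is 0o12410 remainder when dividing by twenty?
Convert 0o12410 (octal) → 1×4096 + 2×512 + 4×64 + 1×8 = 5384 (decimal)
Convert twenty (English words) → 20 (decimal)
Compute 5384 mod 20 = 4
4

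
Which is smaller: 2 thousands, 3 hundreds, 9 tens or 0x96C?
Convert 2 thousands, 3 hundreds, 9 tens (place-value notation) → 2×1000 + 3×100 + 9×10 = 2390 (decimal)
Convert 0x96C (hexadecimal) → 9×256 + 6×16 + 12 = 2412 (decimal)
Compare 2390 vs 2412: smaller = 2390
2390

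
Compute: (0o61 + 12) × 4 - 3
Convert 0o61 (octal) → 6×8 + 1 = 49 (decimal)
Expression in decimal: (49 + 12) × 4 - 3
Parentheses first: 49 + 12 = 61
Multiply: 61 × 4 = 244
Subtract: 244 - 3 = 241
241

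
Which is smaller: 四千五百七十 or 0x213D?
Convert 四千五百七十 (Chinese numeral) → 4×1000 + 5×100 + 7×10 = 4570 (decimal)
Convert 0x213D (hexadecimal) → 2×4096 + 1×256 + 3×16 + 13 = 8509 (decimal)
Compare 4570 vs 8509: smaller = 4570
4570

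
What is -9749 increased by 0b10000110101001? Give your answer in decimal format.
Convert 0b10000110101001 (binary) → 8192 + 256 + 128 + 32 + 8 + 1 = 8617 (decimal)
Compute -9749 + 8617 = -1132
-1132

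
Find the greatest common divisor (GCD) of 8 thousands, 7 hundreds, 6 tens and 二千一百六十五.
Convert 8 thousands, 7 hundreds, 6 tens (place-value notation) → 8×1000 + 7×100 + 6×10 = 8760 (decimal)
Convert 二千一百六十五 (Chinese numeral) → 2×1000 + 1×100 + 6×10 + 5 = 2165 (decimal)
Compute gcd(8760, 2165) = 5
5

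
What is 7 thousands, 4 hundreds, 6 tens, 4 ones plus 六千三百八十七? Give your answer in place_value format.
Convert 7 thousands, 4 hundreds, 6 tens, 4 ones (place-value notation) → 7×1000 + 4×100 + 6×10 + 4 = 7464 (decimal)
Convert 六千三百八十七 (Chinese numeral) → 6×1000 + 3×100 + 8×10 + 7 = 6387 (decimal)
Compute 7464 + 6387 = 13851
Convert 13851 (decimal) → 13851 = 13×1000 + 8×100 + 5×10 + 1 → 13 thousands, 8 hundreds, 5 tens, 1 one (place-value notation)
13 thousands, 8 hundreds, 5 tens, 1 one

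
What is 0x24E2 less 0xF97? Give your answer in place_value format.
Convert 0x24E2 (hexadecimal) → 2×4096 + 4×256 + 14×16 + 2 = 9442 (decimal)
Convert 0xF97 (hexadecimal) → 15×256 + 9×16 + 7 = 3991 (decimal)
Compute 9442 - 3991 = 5451
Convert 5451 (decimal) → 5451 = 5×1000 + 4×100 + 5×10 + 1 → 5 thousands, 4 hundreds, 5 tens, 1 one (place-value notation)
5 thousands, 4 hundreds, 5 tens, 1 one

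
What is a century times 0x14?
Convert a century (colloquial) → 100 (decimal)
Convert 0x14 (hexadecimal) → 1×16 + 4 = 20 (decimal)
Compute 100 × 20 = 2000
2000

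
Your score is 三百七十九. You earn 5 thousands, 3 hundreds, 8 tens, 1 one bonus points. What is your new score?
Convert 三百七十九 (Chinese numeral) → 3×100 + 7×10 + 9 = 379 (decimal)
Convert 5 thousands, 3 hundreds, 8 tens, 1 one (place-value notation) → 5×1000 + 3×100 + 8×10 + 1 = 5381 (decimal)
Compute 379 + 5381 = 5760
5760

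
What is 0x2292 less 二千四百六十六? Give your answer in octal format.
Convert 0x2292 (hexadecimal) → 2×4096 + 2×256 + 9×16 + 2 = 8850 (decimal)
Convert 二千四百六十六 (Chinese numeral) → 2×1000 + 4×100 + 6×10 + 6 = 2466 (decimal)
Compute 8850 - 2466 = 6384
Convert 6384 (decimal) → 6384 = 1×4096 + 4×512 + 3×64 + 6×8 → 0o14360 (octal)
0o14360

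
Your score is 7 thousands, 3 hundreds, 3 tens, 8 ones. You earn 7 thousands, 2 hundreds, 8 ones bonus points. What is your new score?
Convert 7 thousands, 3 hundreds, 3 tens, 8 ones (place-value notation) → 7×1000 + 3×100 + 3×10 + 8 = 7338 (decimal)
Convert 7 thousands, 2 hundreds, 8 ones (place-value notation) → 7×1000 + 2×100 + 8 = 7208 (decimal)
Compute 7338 + 7208 = 14546
14546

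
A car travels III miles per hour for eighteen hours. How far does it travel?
Convert III (Roman numeral) → 1 + 1 + 1 = 3 (decimal)
Convert eighteen (English words) → 18 (decimal)
Compute 3 × 18 = 54
54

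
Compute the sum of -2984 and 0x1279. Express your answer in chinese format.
Convert 0x1279 (hexadecimal) → 1×4096 + 2×256 + 7×16 + 9 = 4729 (decimal)
Compute -2984 + 4729 = 1745
Convert 1745 (decimal) → 1745 = 1×1000 + 7×100 + 4×10 + 5 → 一千七百四十五 (Chinese numeral)
一千七百四十五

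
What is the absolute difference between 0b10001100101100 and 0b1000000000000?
Convert 0b10001100101100 (binary) → 8192 + 512 + 256 + 32 + 8 + 4 = 9004 (decimal)
Convert 0b1000000000000 (binary) → 4096 (decimal)
Compute |9004 - 4096| = 4908
4908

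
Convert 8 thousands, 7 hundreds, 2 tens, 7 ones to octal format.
Convert 8 thousands, 7 hundreds, 2 tens, 7 ones (place-value notation) → 8×1000 + 7×100 + 2×10 + 7 = 8727 (decimal)
Convert 8727 (decimal) → 8727 = 2×4096 + 1×512 + 2×8 + 7 → 0o21027 (octal)
0o21027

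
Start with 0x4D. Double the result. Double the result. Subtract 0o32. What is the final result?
Convert 0x4D (hexadecimal) → 4×16 + 13 = 77 (decimal)
Start: 77
77 × 2 = 154
154 × 2 = 308
Convert 0o32 (octal) → 3×8 + 2 = 26 (decimal)
308 - 26 = 282
282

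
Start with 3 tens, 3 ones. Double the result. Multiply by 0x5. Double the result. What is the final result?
Convert 3 tens, 3 ones (place-value notation) → 3×10 + 3 = 33 (decimal)
Start: 33
33 × 2 = 66
Convert 0x5 (hexadecimal) → 5 (decimal)
66 × 5 = 330
330 × 2 = 660
660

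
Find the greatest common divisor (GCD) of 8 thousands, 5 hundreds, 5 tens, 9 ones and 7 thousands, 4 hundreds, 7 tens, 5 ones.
Convert 8 thousands, 5 hundreds, 5 tens, 9 ones (place-value notation) → 8×1000 + 5×100 + 5×10 + 9 = 8559 (decimal)
Convert 7 thousands, 4 hundreds, 7 tens, 5 ones (place-value notation) → 7×1000 + 4×100 + 7×10 + 5 = 7475 (decimal)
Compute gcd(8559, 7475) = 1
1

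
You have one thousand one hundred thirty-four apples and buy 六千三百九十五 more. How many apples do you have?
Convert one thousand one hundred thirty-four (English words) → 1×1000 + 1×100 + 34 = 1134 (decimal)
Convert 六千三百九十五 (Chinese numeral) → 6×1000 + 3×100 + 9×10 + 5 = 6395 (decimal)
Compute 1134 + 6395 = 7529
7529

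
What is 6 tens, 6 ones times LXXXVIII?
Convert 6 tens, 6 ones (place-value notation) → 6×10 + 6 = 66 (decimal)
Convert LXXXVIII (Roman numeral) → 50 + 10 + 10 + 10 + 5 + 1 + 1 + 1 = 88 (decimal)
Compute 66 × 88 = 5808
5808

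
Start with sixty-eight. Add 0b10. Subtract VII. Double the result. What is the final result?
Convert sixty-eight (English words) → 68 (decimal)
Start: 68
Convert 0b10 (binary) → 2 (decimal)
68 + 2 = 70
Convert VII (Roman numeral) → 5 + 1 + 1 = 7 (decimal)
70 - 7 = 63
63 × 2 = 126
126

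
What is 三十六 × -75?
Convert 三十六 (Chinese numeral) → 3×10 + 6 = 36 (decimal)
Compute 36 × -75 = -2700
-2700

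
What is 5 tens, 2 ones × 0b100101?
Convert 5 tens, 2 ones (place-value notation) → 5×10 + 2 = 52 (decimal)
Convert 0b100101 (binary) → 32 + 4 + 1 = 37 (decimal)
Compute 52 × 37 = 1924
1924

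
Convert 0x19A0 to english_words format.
Convert 0x19A0 (hexadecimal) → 1×4096 + 9×256 + 10×16 = 6560 (decimal)
Convert 6560 (decimal) → 6560 = 6×1000 + 5×100 + 60 → six thousand five hundred sixty (English words)
six thousand five hundred sixty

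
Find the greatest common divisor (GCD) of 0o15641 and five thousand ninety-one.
Convert 0o15641 (octal) → 1×4096 + 5×512 + 6×64 + 4×8 + 1 = 7073 (decimal)
Convert five thousand ninety-one (English words) → 5×1000 + 91 = 5091 (decimal)
Compute gcd(7073, 5091) = 1
1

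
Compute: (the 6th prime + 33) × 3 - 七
Convert the 6th prime (prime index) → 13 (decimal)
Convert 七 (Chinese numeral) → 7 (decimal)
Expression in decimal: (13 + 33) × 3 - 7
Parentheses first: 13 + 33 = 46
Multiply: 46 × 3 = 138
Subtract: 138 - 7 = 131
131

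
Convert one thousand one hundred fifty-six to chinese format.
Convert one thousand one hundred fifty-six (English words) → 1×1000 + 1×100 + 56 = 1156 (decimal)
Convert 1156 (decimal) → 1156 = 1×1000 + 1×100 + 5×10 + 6 → 一千一百五十六 (Chinese numeral)
一千一百五十六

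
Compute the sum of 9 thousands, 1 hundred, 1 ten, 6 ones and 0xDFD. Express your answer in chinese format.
Convert 9 thousands, 1 hundred, 1 ten, 6 ones (place-value notation) → 9×1000 + 1×100 + 1×10 + 6 = 9116 (decimal)
Convert 0xDFD (hexadecimal) → 13×256 + 15×16 + 13 = 3581 (decimal)
Compute 9116 + 3581 = 12697
Convert 12697 (decimal) → 12697 = 1×10000 + 2×1000 + 6×100 + 9×10 + 7 → 一万二千六百九十七 (Chinese numeral)
一万二千六百九十七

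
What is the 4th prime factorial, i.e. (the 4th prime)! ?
Convert the 4th prime (prime index) → 7 (decimal)
Compute 7! = 5040
5040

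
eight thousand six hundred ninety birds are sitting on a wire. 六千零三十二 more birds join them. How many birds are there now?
Convert eight thousand six hundred ninety (English words) → 8×1000 + 6×100 + 90 = 8690 (decimal)
Convert 六千零三十二 (Chinese numeral) → 6×1000 + 3×10 + 2 = 6032 (decimal)
Compute 8690 + 6032 = 14722
14722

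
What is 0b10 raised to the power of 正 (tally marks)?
Convert 0b10 (binary) → 2 (decimal)
Convert 正 (tally marks) → 5 (decimal)
Compute 2 ^ 5 = 32
32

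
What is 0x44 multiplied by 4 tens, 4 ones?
Convert 0x44 (hexadecimal) → 4×16 + 4 = 68 (decimal)
Convert 4 tens, 4 ones (place-value notation) → 4×10 + 4 = 44 (decimal)
Compute 68 × 44 = 2992
2992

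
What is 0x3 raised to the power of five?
Convert 0x3 (hexadecimal) → 3 (decimal)
Convert five (English words) → 5 (decimal)
Compute 3 ^ 5 = 243
243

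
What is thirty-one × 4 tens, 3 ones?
Convert thirty-one (English words) → 31 (decimal)
Convert 4 tens, 3 ones (place-value notation) → 4×10 + 3 = 43 (decimal)
Compute 31 × 43 = 1333
1333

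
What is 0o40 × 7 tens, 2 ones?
Convert 0o40 (octal) → 4×8 = 32 (decimal)
Convert 7 tens, 2 ones (place-value notation) → 7×10 + 2 = 72 (decimal)
Compute 32 × 72 = 2304
2304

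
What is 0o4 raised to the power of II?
Convert 0o4 (octal) → 4 (decimal)
Convert II (Roman numeral) → 1 + 1 = 2 (decimal)
Compute 4 ^ 2 = 16
16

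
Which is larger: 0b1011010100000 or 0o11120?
Convert 0b1011010100000 (binary) → 4096 + 1024 + 512 + 128 + 32 = 5792 (decimal)
Convert 0o11120 (octal) → 1×4096 + 1×512 + 1×64 + 2×8 = 4688 (decimal)
Compare 5792 vs 4688: larger = 5792
5792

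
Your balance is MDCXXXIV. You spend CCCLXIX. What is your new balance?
Convert MDCXXXIV (Roman numeral) → 1000 + 500 + 100 + 10 + 10 + 10 + 4 = 1634 (decimal)
Convert CCCLXIX (Roman numeral) → 100 + 100 + 100 + 50 + 10 + 9 = 369 (decimal)
Compute 1634 - 369 = 1265
1265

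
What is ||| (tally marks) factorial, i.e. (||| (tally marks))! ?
Convert ||| (tally marks) → 3 (decimal)
Compute 3! = 6
6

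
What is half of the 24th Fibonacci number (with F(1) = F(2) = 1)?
The 24th Fibonacci number (with F(1) = F(2) = 1) = 46368
Compute 46368 ÷ 2 = 23184
23184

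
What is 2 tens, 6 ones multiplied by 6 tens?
Convert 2 tens, 6 ones (place-value notation) → 2×10 + 6 = 26 (decimal)
Convert 6 tens (place-value notation) → 6×10 = 60 (decimal)
Compute 26 × 60 = 1560
1560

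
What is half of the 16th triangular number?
The 16th triangular number = 16×17/2 = 136
Compute 136 ÷ 2 = 68
68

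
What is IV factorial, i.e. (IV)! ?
Convert IV (Roman numeral) → 4 (decimal)
Compute 4! = 24
24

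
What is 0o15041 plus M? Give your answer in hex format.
Convert 0o15041 (octal) → 1×4096 + 5×512 + 4×8 + 1 = 6689 (decimal)
Convert M (Roman numeral) → 1000 (decimal)
Compute 6689 + 1000 = 7689
Convert 7689 (decimal) → 7689 = 1×4096 + 14×256 + 9 → 0x1E09 (hexadecimal)
0x1E09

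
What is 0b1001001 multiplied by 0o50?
Convert 0b1001001 (binary) → 64 + 8 + 1 = 73 (decimal)
Convert 0o50 (octal) → 5×8 = 40 (decimal)
Compute 73 × 40 = 2920
2920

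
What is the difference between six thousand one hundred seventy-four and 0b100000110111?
Convert six thousand one hundred seventy-four (English words) → 6×1000 + 1×100 + 74 = 6174 (decimal)
Convert 0b100000110111 (binary) → 2048 + 32 + 16 + 4 + 2 + 1 = 2103 (decimal)
Difference: |6174 - 2103| = 4071
4071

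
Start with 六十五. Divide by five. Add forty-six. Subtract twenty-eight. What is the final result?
Convert 六十五 (Chinese numeral) → 6×10 + 5 = 65 (decimal)
Start: 65
Convert five (English words) → 5 (decimal)
65 ÷ 5 = 13
Convert forty-six (English words) → 46 (decimal)
13 + 46 = 59
Convert twenty-eight (English words) → 28 (decimal)
59 - 28 = 31
31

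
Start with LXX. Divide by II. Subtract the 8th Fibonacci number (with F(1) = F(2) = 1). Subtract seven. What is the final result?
Convert LXX (Roman numeral) → 50 + 10 + 10 = 70 (decimal)
Start: 70
Convert II (Roman numeral) → 1 + 1 = 2 (decimal)
70 ÷ 2 = 35
Convert the 8th Fibonacci number (with F(1) = F(2) = 1) (Fibonacci index) → 1, 1, 2, 3, 5, 8, 13, 21 → 21 (decimal)
35 - 21 = 14
Convert seven (English words) → 7 (decimal)
14 - 7 = 7
7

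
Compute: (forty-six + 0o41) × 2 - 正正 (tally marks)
Convert forty-six (English words) → 46 (decimal)
Convert 0o41 (octal) → 4×8 + 1 = 33 (decimal)
Convert 正正 (tally marks) → 5 + 5 = 10 (decimal)
Expression in decimal: (46 + 33) × 2 - 10
Parentheses first: 46 + 33 = 79
Multiply: 79 × 2 = 158
Subtract: 158 - 10 = 148
148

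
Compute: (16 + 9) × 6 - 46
Parentheses first: 16 + 9 = 25
Multiply: 25 × 6 = 150
Subtract: 150 - 46 = 104
104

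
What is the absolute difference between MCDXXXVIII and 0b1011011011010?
Convert MCDXXXVIII (Roman numeral) → 1000 + 400 + 10 + 10 + 10 + 5 + 1 + 1 + 1 = 1438 (decimal)
Convert 0b1011011011010 (binary) → 4096 + 1024 + 512 + 128 + 64 + 16 + 8 + 2 = 5850 (decimal)
Compute |1438 - 5850| = 4412
4412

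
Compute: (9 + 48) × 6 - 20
Parentheses first: 9 + 48 = 57
Multiply: 57 × 6 = 342
Subtract: 342 - 20 = 322
322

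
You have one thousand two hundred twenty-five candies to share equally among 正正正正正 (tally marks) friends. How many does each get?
Convert one thousand two hundred twenty-five (English words) → 1×1000 + 2×100 + 25 = 1225 (decimal)
Convert 正正正正正 (tally marks) → 5 + 5 + 5 + 5 + 5 = 25 (decimal)
Compute 1225 ÷ 25 = 49
49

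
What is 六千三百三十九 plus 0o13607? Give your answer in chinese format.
Convert 六千三百三十九 (Chinese numeral) → 6×1000 + 3×100 + 3×10 + 9 = 6339 (decimal)
Convert 0o13607 (octal) → 1×4096 + 3×512 + 6×64 + 7 = 6023 (decimal)
Compute 6339 + 6023 = 12362
Convert 12362 (decimal) → 12362 = 1×10000 + 2×1000 + 3×100 + 6×10 + 2 → 一万二千三百六十二 (Chinese numeral)
一万二千三百六十二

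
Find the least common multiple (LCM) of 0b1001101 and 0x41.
Convert 0b1001101 (binary) → 64 + 8 + 4 + 1 = 77 (decimal)
Convert 0x41 (hexadecimal) → 4×16 + 1 = 65 (decimal)
Compute lcm(77, 65) = 5005
5005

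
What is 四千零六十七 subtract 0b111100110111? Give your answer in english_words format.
Convert 四千零六十七 (Chinese numeral) → 4×1000 + 6×10 + 7 = 4067 (decimal)
Convert 0b111100110111 (binary) → 2048 + 1024 + 512 + 256 + 32 + 16 + 4 + 2 + 1 = 3895 (decimal)
Compute 4067 - 3895 = 172
Convert 172 (decimal) → 172 = 1×100 + 72 → one hundred seventy-two (English words)
one hundred seventy-two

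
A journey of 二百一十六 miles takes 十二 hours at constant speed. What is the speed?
Convert 二百一十六 (Chinese numeral) → 2×100 + 1×10 + 6 = 216 (decimal)
Convert 十二 (Chinese numeral) → 1×10 + 2 = 12 (decimal)
Compute 216 ÷ 12 = 18
18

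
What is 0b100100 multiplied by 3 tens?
Convert 0b100100 (binary) → 32 + 4 = 36 (decimal)
Convert 3 tens (place-value notation) → 3×10 = 30 (decimal)
Compute 36 × 30 = 1080
1080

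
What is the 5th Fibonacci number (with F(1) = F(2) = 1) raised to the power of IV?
Convert the 5th Fibonacci number (with F(1) = F(2) = 1) (Fibonacci index) → 1, 1, 2, 3, 5 → 5 (decimal)
Convert IV (Roman numeral) → 4 (decimal)
Compute 5 ^ 4 = 625
625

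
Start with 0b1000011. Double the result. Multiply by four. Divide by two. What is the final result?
Convert 0b1000011 (binary) → 64 + 2 + 1 = 67 (decimal)
Start: 67
67 × 2 = 134
Convert four (English words) → 4 (decimal)
134 × 4 = 536
Convert two (English words) → 2 (decimal)
536 ÷ 2 = 268
268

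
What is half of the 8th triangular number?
The 8th triangular number = 8×9/2 = 36
Compute 36 ÷ 2 = 18
18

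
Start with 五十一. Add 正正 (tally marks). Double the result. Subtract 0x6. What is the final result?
Convert 五十一 (Chinese numeral) → 5×10 + 1 = 51 (decimal)
Start: 51
Convert 正正 (tally marks) → 5 + 5 = 10 (decimal)
51 + 10 = 61
61 × 2 = 122
Convert 0x6 (hexadecimal) → 6 (decimal)
122 - 6 = 116
116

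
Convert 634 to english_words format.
Convert 634 (decimal) → 634 = 6×100 + 34 → six hundred thirty-four (English words)
six hundred thirty-four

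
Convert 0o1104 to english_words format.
Convert 0o1104 (octal) → 1×512 + 1×64 + 4 = 580 (decimal)
Convert 580 (decimal) → 580 = 5×100 + 80 → five hundred eighty (English words)
five hundred eighty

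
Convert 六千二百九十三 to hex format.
Convert 六千二百九十三 (Chinese numeral) → 6×1000 + 2×100 + 9×10 + 3 = 6293 (decimal)
Convert 6293 (decimal) → 6293 = 1×4096 + 8×256 + 9×16 + 5 → 0x1895 (hexadecimal)
0x1895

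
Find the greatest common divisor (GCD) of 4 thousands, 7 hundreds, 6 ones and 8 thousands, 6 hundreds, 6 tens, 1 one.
Convert 4 thousands, 7 hundreds, 6 ones (place-value notation) → 4×1000 + 7×100 + 6 = 4706 (decimal)
Convert 8 thousands, 6 hundreds, 6 tens, 1 one (place-value notation) → 8×1000 + 6×100 + 6×10 + 1 = 8661 (decimal)
Compute gcd(4706, 8661) = 1
1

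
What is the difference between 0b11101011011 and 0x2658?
Convert 0b11101011011 (binary) → 1024 + 512 + 256 + 64 + 16 + 8 + 2 + 1 = 1883 (decimal)
Convert 0x2658 (hexadecimal) → 2×4096 + 6×256 + 5×16 + 8 = 9816 (decimal)
Difference: |1883 - 9816| = 7933
7933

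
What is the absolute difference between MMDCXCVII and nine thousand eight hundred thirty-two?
Convert MMDCXCVII (Roman numeral) → 1000 + 1000 + 500 + 100 + 90 + 5 + 1 + 1 = 2697 (decimal)
Convert nine thousand eight hundred thirty-two (English words) → 9×1000 + 8×100 + 32 = 9832 (decimal)
Compute |2697 - 9832| = 7135
7135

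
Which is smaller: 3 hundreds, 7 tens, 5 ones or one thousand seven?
Convert 3 hundreds, 7 tens, 5 ones (place-value notation) → 3×100 + 7×10 + 5 = 375 (decimal)
Convert one thousand seven (English words) → 1×1000 + 7 = 1007 (decimal)
Compare 375 vs 1007: smaller = 375
375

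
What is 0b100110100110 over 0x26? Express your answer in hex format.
Convert 0b100110100110 (binary) → 2048 + 256 + 128 + 32 + 4 + 2 = 2470 (decimal)
Convert 0x26 (hexadecimal) → 2×16 + 6 = 38 (decimal)
Compute 2470 ÷ 38 = 65
Convert 65 (decimal) → 65 = 4×16 + 1 → 0x41 (hexadecimal)
0x41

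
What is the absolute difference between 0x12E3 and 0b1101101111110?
Convert 0x12E3 (hexadecimal) → 1×4096 + 2×256 + 14×16 + 3 = 4835 (decimal)
Convert 0b1101101111110 (binary) → 4096 + 2048 + 512 + 256 + 64 + 32 + 16 + 8 + 4 + 2 = 7038 (decimal)
Compute |4835 - 7038| = 2203
2203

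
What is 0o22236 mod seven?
Convert 0o22236 (octal) → 2×4096 + 2×512 + 2×64 + 3×8 + 6 = 9374 (decimal)
Convert seven (English words) → 7 (decimal)
Compute 9374 mod 7 = 1
1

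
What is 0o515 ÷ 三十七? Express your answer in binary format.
Convert 0o515 (octal) → 5×64 + 1×8 + 5 = 333 (decimal)
Convert 三十七 (Chinese numeral) → 3×10 + 7 = 37 (decimal)
Compute 333 ÷ 37 = 9
Convert 9 (decimal) → 9 = 8 + 1 → 0b1001 (binary)
0b1001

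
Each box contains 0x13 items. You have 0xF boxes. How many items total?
Convert 0x13 (hexadecimal) → 1×16 + 3 = 19 (decimal)
Convert 0xF (hexadecimal) → 15 (decimal)
Compute 19 × 15 = 285
285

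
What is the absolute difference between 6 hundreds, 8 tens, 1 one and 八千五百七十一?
Convert 6 hundreds, 8 tens, 1 one (place-value notation) → 6×100 + 8×10 + 1 = 681 (decimal)
Convert 八千五百七十一 (Chinese numeral) → 8×1000 + 5×100 + 7×10 + 1 = 8571 (decimal)
Compute |681 - 8571| = 7890
7890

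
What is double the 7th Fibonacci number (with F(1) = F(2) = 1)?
The 7th Fibonacci number (with F(1) = F(2) = 1): 1, 1, 2, 3, 5, 8, 13 → 13
Compute 13 × 2 = 26
26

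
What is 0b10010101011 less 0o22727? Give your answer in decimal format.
Convert 0b10010101011 (binary) → 1024 + 128 + 32 + 8 + 2 + 1 = 1195 (decimal)
Convert 0o22727 (octal) → 2×4096 + 2×512 + 7×64 + 2×8 + 7 = 9687 (decimal)
Compute 1195 - 9687 = -8492
-8492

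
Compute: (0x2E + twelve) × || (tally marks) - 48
Convert 0x2E (hexadecimal) → 2×16 + 14 = 46 (decimal)
Convert twelve (English words) → 12 (decimal)
Convert || (tally marks) → 2 (decimal)
Expression in decimal: (46 + 12) × 2 - 48
Parentheses first: 46 + 12 = 58
Multiply: 58 × 2 = 116
Subtract: 116 - 48 = 68
68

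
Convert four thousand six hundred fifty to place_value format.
Convert four thousand six hundred fifty (English words) → 4×1000 + 6×100 + 50 = 4650 (decimal)
Convert 4650 (decimal) → 4650 = 4×1000 + 6×100 + 5×10 → 4 thousands, 6 hundreds, 5 tens (place-value notation)
4 thousands, 6 hundreds, 5 tens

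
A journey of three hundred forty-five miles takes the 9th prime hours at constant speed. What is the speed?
Convert three hundred forty-five (English words) → 3×100 + 45 = 345 (decimal)
Convert the 9th prime (prime index) → 23 (decimal)
Compute 345 ÷ 23 = 15
15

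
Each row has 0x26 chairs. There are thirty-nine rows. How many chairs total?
Convert 0x26 (hexadecimal) → 2×16 + 6 = 38 (decimal)
Convert thirty-nine (English words) → 39 (decimal)
Compute 38 × 39 = 1482
1482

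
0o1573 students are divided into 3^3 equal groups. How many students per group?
Convert 0o1573 (octal) → 1×512 + 5×64 + 7×8 + 3 = 891 (decimal)
Convert 3^3 (power) → 27 (decimal)
Compute 891 ÷ 27 = 33
33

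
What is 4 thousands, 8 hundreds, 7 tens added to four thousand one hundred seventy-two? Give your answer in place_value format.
Convert 4 thousands, 8 hundreds, 7 tens (place-value notation) → 4×1000 + 8×100 + 7×10 = 4870 (decimal)
Convert four thousand one hundred seventy-two (English words) → 4×1000 + 1×100 + 72 = 4172 (decimal)
Compute 4870 + 4172 = 9042
Convert 9042 (decimal) → 9042 = 9×1000 + 4×10 + 2 → 9 thousands, 4 tens, 2 ones (place-value notation)
9 thousands, 4 tens, 2 ones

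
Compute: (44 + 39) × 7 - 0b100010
Convert 0b100010 (binary) → 32 + 2 = 34 (decimal)
Expression in decimal: (44 + 39) × 7 - 34
Parentheses first: 44 + 39 = 83
Multiply: 83 × 7 = 581
Subtract: 581 - 34 = 547
547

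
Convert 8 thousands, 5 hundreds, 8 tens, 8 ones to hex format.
Convert 8 thousands, 5 hundreds, 8 tens, 8 ones (place-value notation) → 8×1000 + 5×100 + 8×10 + 8 = 8588 (decimal)
Convert 8588 (decimal) → 8588 = 2×4096 + 1×256 + 8×16 + 12 → 0x218C (hexadecimal)
0x218C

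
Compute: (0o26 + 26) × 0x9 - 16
Convert 0o26 (octal) → 2×8 + 6 = 22 (decimal)
Convert 0x9 (hexadecimal) → 9 (decimal)
Expression in decimal: (22 + 26) × 9 - 16
Parentheses first: 22 + 26 = 48
Multiply: 48 × 9 = 432
Subtract: 432 - 16 = 416
416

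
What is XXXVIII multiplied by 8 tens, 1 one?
Convert XXXVIII (Roman numeral) → 10 + 10 + 10 + 5 + 1 + 1 + 1 = 38 (decimal)
Convert 8 tens, 1 one (place-value notation) → 8×10 + 1 = 81 (decimal)
Compute 38 × 81 = 3078
3078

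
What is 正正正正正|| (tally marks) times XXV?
Convert 正正正正正|| (tally marks) → 5 + 5 + 5 + 5 + 5 + 2 = 27 (decimal)
Convert XXV (Roman numeral) → 10 + 10 + 5 = 25 (decimal)
Compute 27 × 25 = 675
675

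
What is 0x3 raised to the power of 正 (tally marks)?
Convert 0x3 (hexadecimal) → 3 (decimal)
Convert 正 (tally marks) → 5 (decimal)
Compute 3 ^ 5 = 243
243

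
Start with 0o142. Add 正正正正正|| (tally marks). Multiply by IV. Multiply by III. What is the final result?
Convert 0o142 (octal) → 1×64 + 4×8 + 2 = 98 (decimal)
Start: 98
Convert 正正正正正|| (tally marks) → 5 + 5 + 5 + 5 + 5 + 2 = 27 (decimal)
98 + 27 = 125
Convert IV (Roman numeral) → 4 (decimal)
125 × 4 = 500
Convert III (Roman numeral) → 1 + 1 + 1 = 3 (decimal)
500 × 3 = 1500
1500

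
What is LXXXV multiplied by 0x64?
Convert LXXXV (Roman numeral) → 50 + 10 + 10 + 10 + 5 = 85 (decimal)
Convert 0x64 (hexadecimal) → 6×16 + 4 = 100 (decimal)
Compute 85 × 100 = 8500
8500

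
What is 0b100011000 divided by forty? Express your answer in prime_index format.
Convert 0b100011000 (binary) → 256 + 16 + 8 = 280 (decimal)
Convert forty (English words) → 40 (decimal)
Compute 280 ÷ 40 = 7
Convert 7 (decimal) → the 4th prime (prime index)
the 4th prime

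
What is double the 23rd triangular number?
The 23rd triangular number = 23×24/2 = 276
Compute 276 × 2 = 552
552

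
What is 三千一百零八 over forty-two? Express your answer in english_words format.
Convert 三千一百零八 (Chinese numeral) → 3×1000 + 1×100 + 8 = 3108 (decimal)
Convert forty-two (English words) → 42 (decimal)
Compute 3108 ÷ 42 = 74
Convert 74 (decimal) → seventy-four (English words)
seventy-four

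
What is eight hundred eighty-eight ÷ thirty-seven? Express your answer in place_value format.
Convert eight hundred eighty-eight (English words) → 8×100 + 88 = 888 (decimal)
Convert thirty-seven (English words) → 37 (decimal)
Compute 888 ÷ 37 = 24
Convert 24 (decimal) → 24 = 2×10 + 4 → 2 tens, 4 ones (place-value notation)
2 tens, 4 ones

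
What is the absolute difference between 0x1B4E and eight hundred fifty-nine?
Convert 0x1B4E (hexadecimal) → 1×4096 + 11×256 + 4×16 + 14 = 6990 (decimal)
Convert eight hundred fifty-nine (English words) → 8×100 + 59 = 859 (decimal)
Compute |6990 - 859| = 6131
6131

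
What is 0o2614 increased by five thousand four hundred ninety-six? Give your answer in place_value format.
Convert 0o2614 (octal) → 2×512 + 6×64 + 1×8 + 4 = 1420 (decimal)
Convert five thousand four hundred ninety-six (English words) → 5×1000 + 4×100 + 96 = 5496 (decimal)
Compute 1420 + 5496 = 6916
Convert 6916 (decimal) → 6916 = 6×1000 + 9×100 + 1×10 + 6 → 6 thousands, 9 hundreds, 1 ten, 6 ones (place-value notation)
6 thousands, 9 hundreds, 1 ten, 6 ones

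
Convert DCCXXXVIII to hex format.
Convert DCCXXXVIII (Roman numeral) → 500 + 100 + 100 + 10 + 10 + 10 + 5 + 1 + 1 + 1 = 738 (decimal)
Convert 738 (decimal) → 738 = 2×256 + 14×16 + 2 → 0x2E2 (hexadecimal)
0x2E2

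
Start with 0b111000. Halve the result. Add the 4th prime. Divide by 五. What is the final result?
Convert 0b111000 (binary) → 32 + 16 + 8 = 56 (decimal)
Start: 56
56 ÷ 2 = 28
Convert the 4th prime (prime index) → 7 (decimal)
28 + 7 = 35
Convert 五 (Chinese numeral) → 5 (decimal)
35 ÷ 5 = 7
7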